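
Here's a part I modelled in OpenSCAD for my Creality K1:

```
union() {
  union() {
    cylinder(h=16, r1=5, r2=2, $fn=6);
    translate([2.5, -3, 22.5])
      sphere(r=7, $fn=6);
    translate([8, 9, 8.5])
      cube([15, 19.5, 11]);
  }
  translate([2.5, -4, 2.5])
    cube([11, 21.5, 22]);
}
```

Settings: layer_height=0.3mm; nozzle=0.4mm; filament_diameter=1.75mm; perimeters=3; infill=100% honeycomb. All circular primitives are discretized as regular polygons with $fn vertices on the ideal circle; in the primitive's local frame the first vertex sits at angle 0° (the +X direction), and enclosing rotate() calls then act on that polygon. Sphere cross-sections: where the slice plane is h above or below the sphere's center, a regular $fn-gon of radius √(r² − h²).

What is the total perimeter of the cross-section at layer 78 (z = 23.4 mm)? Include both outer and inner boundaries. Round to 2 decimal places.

At z = 23.4 mm: the cone does not reach this height (z outside [0, 16]); the r=7 sphere at (2.5, -3) slices to a regular 6-gon of circumradius 6.942 (√(r²−h²) with h=0.9 from center) (perimeter = 2·6·6.942·sin(180°/6) = 41.65 mm); the cube at (8, 9) does not reach this height (z outside [8.5, 19.5]); Merging all regions: only the r=7 sphere at (2.5, -3) is present, so the union is just that shape — boundary = 41.65 mm; the 11×21.5 cube at (2.5, -4) contributes its full rectangle (perimeter 65.00 mm); Combining (union): the regions partially overlap (shared area 37.95 mm²), so the edge portions inside another operand are dropped and the merged outline is re-measured after clipping — boundary = 81.71 mm. Overall, the cross-section is a single solid region. Total boundary length (outer) = 81.71 mm.

81.71 mm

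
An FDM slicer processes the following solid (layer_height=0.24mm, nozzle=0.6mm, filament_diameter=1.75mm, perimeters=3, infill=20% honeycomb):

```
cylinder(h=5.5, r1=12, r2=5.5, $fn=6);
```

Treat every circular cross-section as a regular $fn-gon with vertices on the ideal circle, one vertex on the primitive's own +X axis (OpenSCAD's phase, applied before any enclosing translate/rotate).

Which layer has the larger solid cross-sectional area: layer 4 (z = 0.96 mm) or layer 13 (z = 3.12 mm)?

Layer 4 (z = 0.96): the cone: at t=0.175 of its height the radius interpolates to r₁+(r₂−r₁)t = 10.865, giving a regular 6-gon of that circumradius (area = (6/2)·10.865²·sin(360°/6) = 306.72 mm²). So its area = 306.72 mm². Layer 13 (z = 3.12): the cone: at t=0.567 of its height the radius interpolates to r₁+(r₂−r₁)t = 8.313, giving a regular 6-gon of that circumradius (area = (6/2)·8.313²·sin(360°/6) = 179.53 mm²). So its area = 179.53 mm². Layer 4 is larger (306.72 vs 179.53 mm²).

layer 4 (z = 0.96 mm)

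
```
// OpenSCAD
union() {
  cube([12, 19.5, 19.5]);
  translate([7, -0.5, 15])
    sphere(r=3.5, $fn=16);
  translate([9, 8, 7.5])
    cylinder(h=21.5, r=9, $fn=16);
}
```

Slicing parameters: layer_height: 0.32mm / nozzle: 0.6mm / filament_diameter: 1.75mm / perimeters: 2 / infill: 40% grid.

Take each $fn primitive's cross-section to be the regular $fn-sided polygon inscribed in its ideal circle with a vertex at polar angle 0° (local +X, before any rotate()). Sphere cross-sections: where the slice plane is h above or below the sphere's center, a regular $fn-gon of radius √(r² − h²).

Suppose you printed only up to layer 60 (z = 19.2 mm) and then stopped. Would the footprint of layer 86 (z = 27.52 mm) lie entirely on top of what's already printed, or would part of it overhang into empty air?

entirely on top

Compare the two slices. At z = 19.2: the cube (footprint 12×19.5) is included at this height (area 234.00 mm²); the sphere at (7, -0.5) is absent (|z−center|=4.200 > r=3.5); the r=9 cylinder at (9, 8) gives a regular 16-gon of circumradius 9 (constant along its height) (area = (16/2)·9.000²·sin(360°/16) = 247.98 mm²); Merging all regions: the regions partially overlap — summed areas 481.98 mm² minus the doubly-counted overlap 171.76 mm² gives 310.22 mm² — area = 310.22 mm². At z = 27.52: the cube does not reach this height (z outside [0, 19.5]); the sphere at (7, -0.5) is not intersected at this z (|z−center|=12.520 > r=3.5); the cylinder at (9, 8): section is a regular 16-gon, circumradius r=9 (area = (16/2)·9.000²·sin(360°/16) = 247.98 mm²); Merging all regions: only the r=9 cylinder at (9, 8) is present, so the union is just that shape — area = 247.98 mm². Checking containment: the cross-section at z = 27.52 is a subset of the cross-section at z = 19.2.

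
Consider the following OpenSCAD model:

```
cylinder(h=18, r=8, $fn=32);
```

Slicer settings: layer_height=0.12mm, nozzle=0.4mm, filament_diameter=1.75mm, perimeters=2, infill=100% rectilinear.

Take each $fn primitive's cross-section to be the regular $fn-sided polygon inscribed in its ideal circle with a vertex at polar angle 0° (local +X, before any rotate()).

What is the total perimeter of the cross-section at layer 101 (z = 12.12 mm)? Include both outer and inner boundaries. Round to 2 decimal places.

At z = 12.12 mm: the cylinder: section is a regular 32-gon, circumradius r=8 (perimeter = 2·32·8.000·sin(180°/32) = 50.18 mm). Overall, the cross-section is a single solid region. Total boundary length (outer) = 50.18 mm.

50.18 mm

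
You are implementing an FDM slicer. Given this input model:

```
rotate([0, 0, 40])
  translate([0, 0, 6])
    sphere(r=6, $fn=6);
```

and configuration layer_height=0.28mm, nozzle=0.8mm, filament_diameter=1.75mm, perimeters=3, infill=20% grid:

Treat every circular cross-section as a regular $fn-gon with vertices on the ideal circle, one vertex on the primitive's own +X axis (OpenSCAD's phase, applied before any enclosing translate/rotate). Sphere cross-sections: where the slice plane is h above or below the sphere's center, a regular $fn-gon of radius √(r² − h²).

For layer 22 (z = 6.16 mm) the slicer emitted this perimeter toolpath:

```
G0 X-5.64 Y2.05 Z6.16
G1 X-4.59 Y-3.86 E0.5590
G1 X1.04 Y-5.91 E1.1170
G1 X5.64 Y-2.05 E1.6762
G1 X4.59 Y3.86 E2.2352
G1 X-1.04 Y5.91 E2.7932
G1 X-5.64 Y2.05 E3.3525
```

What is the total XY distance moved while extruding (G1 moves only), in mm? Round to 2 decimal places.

36.00 mm

Sum the Euclidean lengths of each G1 segment: total = 36.00 mm.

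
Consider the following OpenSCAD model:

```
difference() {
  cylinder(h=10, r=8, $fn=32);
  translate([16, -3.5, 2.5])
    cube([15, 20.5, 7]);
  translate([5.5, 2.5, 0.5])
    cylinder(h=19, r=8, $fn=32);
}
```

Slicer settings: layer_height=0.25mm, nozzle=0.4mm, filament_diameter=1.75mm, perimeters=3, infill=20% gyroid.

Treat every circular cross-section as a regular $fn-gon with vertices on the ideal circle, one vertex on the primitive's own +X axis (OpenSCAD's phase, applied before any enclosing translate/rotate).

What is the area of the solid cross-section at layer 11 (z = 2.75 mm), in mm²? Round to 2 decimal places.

94.00 mm²

At z = 2.75 mm: the r=8 cylinder gives a regular 32-gon of circumradius 8 (constant along its height) (area = (32/2)·8.000²·sin(360°/32) = 199.77 mm²); the cube at (16, -3.5) is present — its section is the full 15×20.5 rectangle (area 307.50 mm²); the r=8 cylinder at (5.5, 2.5) contributes a regular 32-gon of circumradius 8 (area = (32/2)·8.000²·sin(360°/32) = 199.77 mm²); Taking the first minus the rest: starting from the r=8 cylinder (199.77 mm²), the 15×20.5 cube at (16, -3.5) misses the remaining region (no effect); the r=8 cylinder at (5.5, 2.5) partially overlaps it — only the 105.78 mm² overlap (of its 199.77 mm²) is removed, clipping the outline — area = 94.00 mm². Overall, the cross-section is a single solid region. Net area = 94.00 mm².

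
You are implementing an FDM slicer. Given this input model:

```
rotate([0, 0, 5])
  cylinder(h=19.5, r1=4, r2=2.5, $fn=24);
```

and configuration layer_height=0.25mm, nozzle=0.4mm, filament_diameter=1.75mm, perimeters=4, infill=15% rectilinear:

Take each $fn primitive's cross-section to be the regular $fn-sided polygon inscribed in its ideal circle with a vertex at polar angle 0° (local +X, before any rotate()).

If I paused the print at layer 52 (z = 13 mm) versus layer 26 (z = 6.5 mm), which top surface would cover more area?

layer 26 (z = 6.5 mm)

Layer 52 (z = 13): the cone (r1=4→r2=2.5) has section circumradius 3.000 here — a regular 24-gon (area = (24/2)·3.000²·sin(360°/24) = 27.95 mm²); (rotated 5° about Z; rotation is an isometry so areas/perimeters/island counts are preserved). So its area = 27.95 mm². Layer 26 (z = 6.5): the cone contributes a regular 24-gon of circumradius 3.500 (interpolated between r1=4 and r2=2.5 at t=0.333) (area = (24/2)·3.500²·sin(360°/24) = 38.05 mm²); (whole slice rotated 5° about Z — lengths, areas and connectivity unchanged). So its area = 38.05 mm². Layer 26 is larger (38.05 vs 27.95 mm²).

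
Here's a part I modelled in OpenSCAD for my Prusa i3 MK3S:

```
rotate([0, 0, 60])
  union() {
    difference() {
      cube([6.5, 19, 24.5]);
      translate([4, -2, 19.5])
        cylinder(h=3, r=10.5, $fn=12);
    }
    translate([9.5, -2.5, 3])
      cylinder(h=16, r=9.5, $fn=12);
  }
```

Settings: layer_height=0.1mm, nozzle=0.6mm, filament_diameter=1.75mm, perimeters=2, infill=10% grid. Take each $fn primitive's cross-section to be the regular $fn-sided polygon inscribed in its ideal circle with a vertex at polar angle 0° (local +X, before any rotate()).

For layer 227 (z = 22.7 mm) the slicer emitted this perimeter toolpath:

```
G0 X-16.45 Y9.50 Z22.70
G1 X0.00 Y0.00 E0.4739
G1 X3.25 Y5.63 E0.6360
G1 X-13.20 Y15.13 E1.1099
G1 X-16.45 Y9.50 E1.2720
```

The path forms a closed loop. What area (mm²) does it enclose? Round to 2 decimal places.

Apply the shoelace formula to the sequence of (X, Y) vertices; enclosed area = 123.49 mm².

123.49 mm²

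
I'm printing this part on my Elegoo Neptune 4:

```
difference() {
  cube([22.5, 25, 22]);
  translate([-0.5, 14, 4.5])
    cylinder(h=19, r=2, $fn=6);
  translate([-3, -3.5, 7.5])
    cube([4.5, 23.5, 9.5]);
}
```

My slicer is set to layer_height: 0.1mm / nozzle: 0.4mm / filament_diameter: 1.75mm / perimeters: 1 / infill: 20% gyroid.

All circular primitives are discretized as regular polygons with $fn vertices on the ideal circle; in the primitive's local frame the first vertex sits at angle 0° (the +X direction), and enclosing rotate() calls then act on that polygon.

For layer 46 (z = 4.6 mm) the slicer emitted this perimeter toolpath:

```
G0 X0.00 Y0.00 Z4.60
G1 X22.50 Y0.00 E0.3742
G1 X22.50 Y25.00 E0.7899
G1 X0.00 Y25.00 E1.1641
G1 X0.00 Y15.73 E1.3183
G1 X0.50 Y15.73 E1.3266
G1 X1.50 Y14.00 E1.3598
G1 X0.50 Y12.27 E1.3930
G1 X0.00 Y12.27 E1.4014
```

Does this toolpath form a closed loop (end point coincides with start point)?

Start point (G0): (0.00, 0.00). End point (last G1): the path does not return to the start — open.

no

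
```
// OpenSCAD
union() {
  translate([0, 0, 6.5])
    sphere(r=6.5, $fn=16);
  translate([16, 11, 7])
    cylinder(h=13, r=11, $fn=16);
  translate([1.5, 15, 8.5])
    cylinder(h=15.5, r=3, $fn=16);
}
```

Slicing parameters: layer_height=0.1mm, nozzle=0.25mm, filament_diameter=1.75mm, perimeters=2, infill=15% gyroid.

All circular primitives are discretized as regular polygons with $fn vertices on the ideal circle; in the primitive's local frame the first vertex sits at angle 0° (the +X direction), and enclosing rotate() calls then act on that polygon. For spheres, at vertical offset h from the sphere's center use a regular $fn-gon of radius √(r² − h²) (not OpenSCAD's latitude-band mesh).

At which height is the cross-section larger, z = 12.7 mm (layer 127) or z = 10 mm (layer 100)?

Layer 127 (z = 12.7): the r=6.5 sphere contributes a regular 16-gon of circumradius √(6.5²−6.2²) = 1.952 (area = (16/2)·1.952²·sin(360°/16) = 11.66 mm²); the r=11 cylinder at (16, 11) gives a regular 16-gon of circumradius 11 (constant along its height) (area = (16/2)·11.000²·sin(360°/16) = 370.44 mm²); the cylinder at (1.5, 15): section is a regular 16-gon, circumradius r=3 (area = (16/2)·3.000²·sin(360°/16) = 27.55 mm²); Combining (union): the 3 present regions are separate (no shared area or edge), so areas and boundary lengths simply add and each stays a separate island — area = 409.65 mm². So its area = 409.65 mm². Layer 100 (z = 10): the r=6.5 sphere slices to a regular 16-gon of circumradius 5.477 (√(r²−h²) with h=3.5 from center) (area = (16/2)·5.477²·sin(360°/16) = 91.84 mm²); the r=11 cylinder at (16, 11) gives a regular 16-gon of circumradius 11 (constant along its height) (area = (16/2)·11.000²·sin(360°/16) = 370.44 mm²); the cylinder at (1.5, 15): section is a regular 16-gon, circumradius r=3 (area = (16/2)·3.000²·sin(360°/16) = 27.55 mm²); Merging all regions: the 3 present regions are separate (no shared area or edge), so areas and boundary lengths simply add and each stays a separate island — area = 489.83 mm². So its area = 489.83 mm². Layer 100 is larger (489.83 vs 409.65 mm²).

layer 100 (z = 10 mm)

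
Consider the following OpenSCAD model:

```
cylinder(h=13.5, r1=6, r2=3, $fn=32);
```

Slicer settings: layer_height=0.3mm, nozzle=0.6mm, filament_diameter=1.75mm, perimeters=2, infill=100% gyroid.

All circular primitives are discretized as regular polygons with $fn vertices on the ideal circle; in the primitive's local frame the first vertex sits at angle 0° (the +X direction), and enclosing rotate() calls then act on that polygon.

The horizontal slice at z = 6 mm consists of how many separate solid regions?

1

At z = 6 mm: the cone contributes a regular 32-gon of circumradius 4.667 (interpolated between r1=6 and r2=3 at t=0.444). The result has 1 disconnected region.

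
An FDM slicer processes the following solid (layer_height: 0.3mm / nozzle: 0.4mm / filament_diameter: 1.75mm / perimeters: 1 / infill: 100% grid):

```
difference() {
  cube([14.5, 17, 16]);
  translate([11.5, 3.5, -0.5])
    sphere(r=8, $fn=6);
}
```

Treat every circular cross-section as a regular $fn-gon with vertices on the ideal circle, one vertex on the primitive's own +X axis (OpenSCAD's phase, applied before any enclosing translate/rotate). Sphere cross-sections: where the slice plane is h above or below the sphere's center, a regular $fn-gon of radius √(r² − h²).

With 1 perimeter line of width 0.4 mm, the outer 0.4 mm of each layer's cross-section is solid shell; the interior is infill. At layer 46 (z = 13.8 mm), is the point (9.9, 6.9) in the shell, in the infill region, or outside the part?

At z = 13.8 mm: the cube (footprint 14.5×17) is included at this height; the sphere at (11.5, 3.5) is not intersected at this z (|z−center|=14.300 > r=8); Subtracting the remaining from the first: none of the subtracted shapes is present at this height, so the 14.5×17 cube is unchanged — 1 connected region. Overall, the cross-section is a single solid region. The nearest boundary edge runs (14.50, 0.00)→(14.50, 17.00); distance from the point to it = 4.60 mm. The point is inside the cross-section and 4.60 mm from the nearest boundary — more than the 0.4 mm shell width (1 × 0.4), so it's in the infill interior.

infill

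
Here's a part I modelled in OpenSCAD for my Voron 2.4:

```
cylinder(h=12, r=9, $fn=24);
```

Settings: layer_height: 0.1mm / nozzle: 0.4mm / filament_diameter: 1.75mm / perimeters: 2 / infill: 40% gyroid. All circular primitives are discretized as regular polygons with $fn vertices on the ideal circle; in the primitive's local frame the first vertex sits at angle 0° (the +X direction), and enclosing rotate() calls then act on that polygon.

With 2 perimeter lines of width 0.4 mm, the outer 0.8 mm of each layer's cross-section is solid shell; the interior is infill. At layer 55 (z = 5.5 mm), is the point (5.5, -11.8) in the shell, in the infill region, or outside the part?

At z = 5.5 mm: the cylinder: section is a regular 24-gon, circumradius r=9. Overall, the cross-section is a single solid region. The nearest boundary edge runs (2.33, -8.69)→(4.50, -7.79); distance from the point to it = 4.08 mm. The point is not inside any of the regions above, so it lies outside the cross-section (4.08 mm from the nearest boundary).

outside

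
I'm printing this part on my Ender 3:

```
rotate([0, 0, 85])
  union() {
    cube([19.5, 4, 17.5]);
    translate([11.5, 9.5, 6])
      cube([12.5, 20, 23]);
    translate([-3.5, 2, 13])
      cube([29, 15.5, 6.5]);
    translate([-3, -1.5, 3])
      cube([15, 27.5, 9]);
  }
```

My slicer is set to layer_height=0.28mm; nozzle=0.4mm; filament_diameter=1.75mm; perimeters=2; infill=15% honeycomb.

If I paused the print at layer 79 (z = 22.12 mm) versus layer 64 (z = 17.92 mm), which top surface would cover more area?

Layer 79 (z = 22.12): the cube is not intersected at this z (z outside [0, 17.5]); the cube at (11.5, 9.5) (footprint 12.5×20) is included at this height (area 250.00 mm²); the cube at (-3.5, 2) does not reach this height (z outside [13, 19.5]); the cube at (-3, -1.5) is absent (z outside [3, 12]); Merging all regions: only the 12.5×20 cube at (11.5, 9.5) is present, so the union is just that shape — area = 250.00 mm²; (rotated 85° about Z; rotation is an isometry so areas/perimeters/island counts are preserved). So its area = 250.00 mm². Layer 64 (z = 17.92): the cube is absent (z outside [0, 17.5]); the cube at (11.5, 9.5) is present — its section is the full 12.5×20 rectangle (area 250.00 mm²); the cube at (-3.5, 2) is present — its section is the full 29×15.5 rectangle (area 449.50 mm²); the cube at (-3, -1.5) is absent (z outside [3, 12]); Merging all regions: the regions partially overlap — summed areas 699.50 mm² minus the doubly-counted overlap 100.00 mm² gives 599.50 mm² — area = 599.50 mm²; (whole slice rotated 85° about Z — lengths, areas and connectivity unchanged). So its area = 599.50 mm². Layer 64 is larger (599.50 vs 250.00 mm²).

layer 64 (z = 17.92 mm)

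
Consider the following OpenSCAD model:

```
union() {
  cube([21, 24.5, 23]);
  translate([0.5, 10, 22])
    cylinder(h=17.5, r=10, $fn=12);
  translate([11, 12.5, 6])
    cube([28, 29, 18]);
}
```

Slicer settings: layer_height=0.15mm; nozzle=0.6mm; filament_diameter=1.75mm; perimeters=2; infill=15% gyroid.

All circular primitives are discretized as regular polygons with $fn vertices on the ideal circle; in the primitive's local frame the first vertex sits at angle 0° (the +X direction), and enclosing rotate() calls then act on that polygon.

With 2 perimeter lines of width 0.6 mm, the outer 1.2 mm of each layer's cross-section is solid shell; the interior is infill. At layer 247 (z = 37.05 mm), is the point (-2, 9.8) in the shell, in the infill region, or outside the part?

infill

At z = 37.05 mm: the cube is absent (z outside [0, 23]); the r=10 cylinder at (0.5, 10) gives a regular 12-gon of circumradius 10 (constant along its height); the cube at (11, 12.5) does not reach this height (z outside [6, 24]); Merging all regions: only the r=10 cylinder at (0.5, 10) is present, so the union is just that shape — 1 connected region. Overall, the cross-section is a single solid region. The nearest boundary edge runs (-9.50, 10.00)→(-8.16, 5.00); distance from the point to it = 7.19 mm. The point is inside the cross-section and 7.19 mm from the nearest boundary — more than the 1.2 mm shell width (2 × 0.6), so it's in the infill interior.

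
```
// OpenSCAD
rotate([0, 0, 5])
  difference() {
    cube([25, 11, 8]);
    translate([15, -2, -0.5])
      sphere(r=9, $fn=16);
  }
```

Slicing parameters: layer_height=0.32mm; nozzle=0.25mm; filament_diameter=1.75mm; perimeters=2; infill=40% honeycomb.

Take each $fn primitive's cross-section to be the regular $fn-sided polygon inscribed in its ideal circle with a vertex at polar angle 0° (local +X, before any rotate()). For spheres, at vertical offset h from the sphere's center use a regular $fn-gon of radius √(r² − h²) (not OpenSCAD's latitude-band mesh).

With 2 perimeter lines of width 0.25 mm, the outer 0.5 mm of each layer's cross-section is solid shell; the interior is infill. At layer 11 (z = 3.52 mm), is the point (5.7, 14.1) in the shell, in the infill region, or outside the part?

outside

At z = 3.52 mm: the cube (footprint 25×11) is included at this height; the r=9 sphere at (15, -2) slices to a regular 16-gon of circumradius 8.052 (√(r²−h²) with h=4.02 from center); Taking the first minus the rest: starting from the 25×11 cube, the r=9 sphere at (15, -2) partially overlaps it — only the 67.84 mm² overlap (of its 198.50 mm²) is removed, clipping the outline — 1 connected region; (rotated 5° about Z; rotation is an isometry so areas/perimeters/island counts are preserved). Overall, the cross-section is a single solid region. Undo the 5° rotation: the query point maps to (6.907, 13.550) in the un-rotated model frame. The nearest boundary edge runs (0.00, 11.00)→(25.00, 11.00); distance from the point to it = 2.55 mm. The point is not inside any of the regions above, so it lies outside the cross-section (2.55 mm from the nearest boundary).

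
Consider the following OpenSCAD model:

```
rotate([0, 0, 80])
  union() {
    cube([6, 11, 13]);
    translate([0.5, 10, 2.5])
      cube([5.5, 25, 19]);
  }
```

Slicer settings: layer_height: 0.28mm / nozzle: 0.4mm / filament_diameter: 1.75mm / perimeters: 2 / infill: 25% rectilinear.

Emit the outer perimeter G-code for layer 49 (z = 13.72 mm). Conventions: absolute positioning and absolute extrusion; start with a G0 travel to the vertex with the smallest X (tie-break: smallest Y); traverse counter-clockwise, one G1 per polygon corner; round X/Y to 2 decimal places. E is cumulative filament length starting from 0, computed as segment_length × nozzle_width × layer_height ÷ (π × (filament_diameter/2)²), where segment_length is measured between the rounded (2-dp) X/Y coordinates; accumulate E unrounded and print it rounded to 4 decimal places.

G0 X-34.38 Y6.57 Z13.72
G1 X-9.76 Y2.23 E1.1641
G1 X-8.81 Y7.65 E1.4203
G1 X-33.43 Y11.99 E2.5844
G1 X-34.38 Y6.57 E2.8406

At z = 13.72 mm: the cube does not reach this height (z outside [0, 13]); the cube at (0.5, 10) (footprint 5.5×25) is included at this height; Combining (union): only the 5.5×25 cube at (0.5, 10) is present, so the union is just that shape — 1 connected region; (rotated 80° about Z; rotation is an isometry so areas/perimeters/island counts are preserved). The outline is a single polygon with 4 vertices. Extrusion per mm of travel: 0.4 × 0.28 / (π × 0.875²) = 0.046564. Accumulating E over each segment gives final E = 2.8406.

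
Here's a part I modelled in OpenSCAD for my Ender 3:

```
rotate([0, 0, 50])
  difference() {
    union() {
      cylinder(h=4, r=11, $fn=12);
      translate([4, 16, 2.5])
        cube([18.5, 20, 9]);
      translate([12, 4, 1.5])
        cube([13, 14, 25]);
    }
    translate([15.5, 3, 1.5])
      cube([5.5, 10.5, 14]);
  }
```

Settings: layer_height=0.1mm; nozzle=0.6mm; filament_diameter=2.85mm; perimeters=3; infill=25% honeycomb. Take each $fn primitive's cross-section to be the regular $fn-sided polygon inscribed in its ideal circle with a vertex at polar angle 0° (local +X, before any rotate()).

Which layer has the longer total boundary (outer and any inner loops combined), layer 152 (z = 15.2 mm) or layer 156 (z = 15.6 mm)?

layer 152 (z = 15.2 mm)

Layer 152 (z = 15.2): the cylinder does not reach this height (z outside [0, 4]); the cube at (4, 16) is not intersected at this z (z outside [2.5, 11.5]); the 13×14 cube at (12, 4) contributes its full rectangle (perimeter 54.00 mm); Taking the union: only the 13×14 cube at (12, 4) is present, so the union is just that shape — boundary = 54.00 mm; the 5.5×10.5 cube at (15.5, 3) contributes its full rectangle (perimeter 32.00 mm); Subtracting the remaining from the first: starting from the result so far, the 5.5×10.5 cube at (15.5, 3) partially overlaps it — only the 52.25 mm² overlap (of its 57.75 mm²) is removed, clipping the outline — boundary = 73.00 mm; (rotated 50° about Z; rotation is an isometry so areas/perimeters/island counts are preserved). So its perimeter = 73.00 mm. Layer 156 (z = 15.6): the cylinder is absent (z outside [0, 4]); the cube at (4, 16) does not reach this height (z outside [2.5, 11.5]); the cube at (12, 4) (footprint 13×14) is included at this height (perimeter 54.00 mm); Combining (union): only the 13×14 cube at (12, 4) is present, so the union is just that shape — boundary = 54.00 mm; the cube at (15.5, 3) is absent (z outside [1.5, 15.5]); Taking the first minus the rest: none of the subtracted shapes is present at this height, so that combined region is unchanged — boundary = 54.00 mm; (whole slice rotated 50° about Z — lengths, areas and connectivity unchanged). So its perimeter = 54.00 mm. Layer 152 is larger (73.00 vs 54.00 mm).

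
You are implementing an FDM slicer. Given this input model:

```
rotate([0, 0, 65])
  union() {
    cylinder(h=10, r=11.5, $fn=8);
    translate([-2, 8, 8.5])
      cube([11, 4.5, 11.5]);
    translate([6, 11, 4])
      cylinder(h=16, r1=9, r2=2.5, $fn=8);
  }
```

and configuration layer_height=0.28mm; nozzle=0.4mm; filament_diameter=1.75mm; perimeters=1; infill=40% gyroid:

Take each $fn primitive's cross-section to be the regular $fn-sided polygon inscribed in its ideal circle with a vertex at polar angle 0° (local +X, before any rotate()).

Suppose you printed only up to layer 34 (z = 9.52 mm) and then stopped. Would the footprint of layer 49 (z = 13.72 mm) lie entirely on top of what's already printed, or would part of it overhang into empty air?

Compare the two slices. At z = 9.52: the cylinder: section is a regular 8-gon, circumradius r=11.5 (area = (8/2)·11.500²·sin(360°/8) = 374.06 mm²); the 11×4.5 cube at (-2, 8) contributes its full rectangle (area 49.50 mm²); the cone at (6, 11) (r1=9→r2=2.5) has section circumradius 6.758 here — a regular 8-gon (area = (8/2)·6.758²·sin(360°/8) = 129.16 mm²); Combining (union): the regions partially overlap — summed areas 552.72 mm² minus the doubly-counted overlap 85.06 mm² gives 467.65 mm² — area = 467.65 mm²; (rotated 65° about Z; rotation is an isometry so areas/perimeters/island counts are preserved). At z = 13.72: the cylinder is absent (z outside [0, 10]); the 11×4.5 cube at (-2, 8) contributes its full rectangle (area 49.50 mm²); the cone at (6, 11) (r1=9→r2=2.5) has section circumradius 5.051 here — a regular 8-gon (area = (8/2)·5.051²·sin(360°/8) = 72.17 mm²); Combining (union): the regions partially overlap — summed areas 121.67 mm² minus the doubly-counted overlap 33.90 mm² gives 87.77 mm² — area = 87.77 mm²; (whole slice rotated 65° about Z — lengths, areas and connectivity unchanged). Checking containment: the cross-section at z = 13.72 is a subset of the cross-section at z = 9.52.

entirely on top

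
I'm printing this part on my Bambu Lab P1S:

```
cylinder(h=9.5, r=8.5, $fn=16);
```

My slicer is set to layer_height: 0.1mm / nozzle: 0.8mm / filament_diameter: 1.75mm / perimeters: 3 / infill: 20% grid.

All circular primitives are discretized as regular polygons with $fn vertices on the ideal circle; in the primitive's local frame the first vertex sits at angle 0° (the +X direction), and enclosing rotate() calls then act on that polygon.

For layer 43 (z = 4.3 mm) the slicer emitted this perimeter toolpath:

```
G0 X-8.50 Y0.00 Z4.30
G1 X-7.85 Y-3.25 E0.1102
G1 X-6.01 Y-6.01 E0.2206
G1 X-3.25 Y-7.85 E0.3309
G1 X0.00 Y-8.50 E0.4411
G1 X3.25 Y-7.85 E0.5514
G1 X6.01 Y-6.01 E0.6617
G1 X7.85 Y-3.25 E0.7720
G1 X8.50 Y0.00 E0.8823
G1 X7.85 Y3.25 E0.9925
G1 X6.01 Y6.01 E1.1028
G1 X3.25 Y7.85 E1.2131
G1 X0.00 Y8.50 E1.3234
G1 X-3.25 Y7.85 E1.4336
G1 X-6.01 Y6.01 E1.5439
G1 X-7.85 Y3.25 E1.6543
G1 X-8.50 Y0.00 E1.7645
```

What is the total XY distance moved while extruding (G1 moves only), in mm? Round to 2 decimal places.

53.05 mm

Sum the Euclidean lengths of each G1 segment: total = 53.05 mm.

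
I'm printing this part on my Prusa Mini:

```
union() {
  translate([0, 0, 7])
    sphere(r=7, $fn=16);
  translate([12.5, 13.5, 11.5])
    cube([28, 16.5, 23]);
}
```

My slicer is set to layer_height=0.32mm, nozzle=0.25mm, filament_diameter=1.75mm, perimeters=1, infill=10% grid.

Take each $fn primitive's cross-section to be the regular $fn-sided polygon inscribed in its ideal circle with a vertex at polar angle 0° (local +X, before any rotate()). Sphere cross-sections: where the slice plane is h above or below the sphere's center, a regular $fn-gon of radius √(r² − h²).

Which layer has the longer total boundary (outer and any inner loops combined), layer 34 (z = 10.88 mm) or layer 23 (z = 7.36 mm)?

layer 23 (z = 7.36 mm)

Layer 34 (z = 10.88): the r=7 sphere slices to a regular 16-gon of circumradius 5.826 (√(r²−h²) with h=3.88 from center) (perimeter = 2·16·5.826·sin(180°/16) = 36.37 mm); the cube at (12.5, 13.5) is absent (z outside [11.5, 34.5]); Combining (union): only the r=7 sphere is present, so the union is just that shape — boundary = 36.37 mm. So its perimeter = 36.37 mm. Layer 23 (z = 7.36): the r=7 sphere contributes a regular 16-gon of circumradius √(7²−0.36²) = 6.991 (perimeter = 2·16·6.991·sin(180°/16) = 43.64 mm); the cube at (12.5, 13.5) is not intersected at this z (z outside [11.5, 34.5]); Merging all regions: only the r=7 sphere is present, so the union is just that shape — boundary = 43.64 mm. So its perimeter = 43.64 mm. Layer 23 is larger (43.64 vs 36.37 mm).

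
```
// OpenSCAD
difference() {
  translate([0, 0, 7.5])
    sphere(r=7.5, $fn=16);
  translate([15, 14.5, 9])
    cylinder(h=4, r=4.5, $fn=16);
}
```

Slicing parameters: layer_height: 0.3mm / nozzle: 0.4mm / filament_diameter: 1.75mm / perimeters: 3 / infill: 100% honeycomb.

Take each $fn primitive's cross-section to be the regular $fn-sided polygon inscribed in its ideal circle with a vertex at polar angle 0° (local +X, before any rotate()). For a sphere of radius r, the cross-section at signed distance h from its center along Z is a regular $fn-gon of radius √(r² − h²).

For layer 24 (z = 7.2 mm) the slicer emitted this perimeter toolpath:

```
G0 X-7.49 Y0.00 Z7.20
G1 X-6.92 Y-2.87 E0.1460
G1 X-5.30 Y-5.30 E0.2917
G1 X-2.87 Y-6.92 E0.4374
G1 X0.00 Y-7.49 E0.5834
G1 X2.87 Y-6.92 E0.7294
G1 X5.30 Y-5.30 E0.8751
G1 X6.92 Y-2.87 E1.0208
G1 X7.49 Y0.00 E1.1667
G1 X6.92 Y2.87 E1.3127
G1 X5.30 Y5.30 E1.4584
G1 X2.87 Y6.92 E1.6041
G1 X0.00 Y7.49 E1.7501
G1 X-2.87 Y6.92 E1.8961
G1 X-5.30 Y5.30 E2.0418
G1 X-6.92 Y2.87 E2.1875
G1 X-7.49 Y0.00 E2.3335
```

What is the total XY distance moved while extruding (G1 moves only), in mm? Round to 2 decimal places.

Sum the Euclidean lengths of each G1 segment: total = 46.77 mm.

46.77 mm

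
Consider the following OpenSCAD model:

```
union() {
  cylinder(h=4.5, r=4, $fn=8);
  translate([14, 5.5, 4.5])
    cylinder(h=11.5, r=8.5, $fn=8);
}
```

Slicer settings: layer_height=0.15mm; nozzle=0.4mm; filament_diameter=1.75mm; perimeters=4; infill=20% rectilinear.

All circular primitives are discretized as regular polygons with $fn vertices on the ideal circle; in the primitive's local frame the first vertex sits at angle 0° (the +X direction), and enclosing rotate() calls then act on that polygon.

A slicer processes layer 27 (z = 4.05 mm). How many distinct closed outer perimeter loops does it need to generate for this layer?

1

At z = 4.05 mm: the cylinder: section is a regular 8-gon, circumradius r=4; the cylinder at (14, 5.5) is absent (z outside [4.5, 16]); Taking the union: only the r=4 cylinder is present, so the union is just that shape — 1 connected region. The result has 1 disconnected region.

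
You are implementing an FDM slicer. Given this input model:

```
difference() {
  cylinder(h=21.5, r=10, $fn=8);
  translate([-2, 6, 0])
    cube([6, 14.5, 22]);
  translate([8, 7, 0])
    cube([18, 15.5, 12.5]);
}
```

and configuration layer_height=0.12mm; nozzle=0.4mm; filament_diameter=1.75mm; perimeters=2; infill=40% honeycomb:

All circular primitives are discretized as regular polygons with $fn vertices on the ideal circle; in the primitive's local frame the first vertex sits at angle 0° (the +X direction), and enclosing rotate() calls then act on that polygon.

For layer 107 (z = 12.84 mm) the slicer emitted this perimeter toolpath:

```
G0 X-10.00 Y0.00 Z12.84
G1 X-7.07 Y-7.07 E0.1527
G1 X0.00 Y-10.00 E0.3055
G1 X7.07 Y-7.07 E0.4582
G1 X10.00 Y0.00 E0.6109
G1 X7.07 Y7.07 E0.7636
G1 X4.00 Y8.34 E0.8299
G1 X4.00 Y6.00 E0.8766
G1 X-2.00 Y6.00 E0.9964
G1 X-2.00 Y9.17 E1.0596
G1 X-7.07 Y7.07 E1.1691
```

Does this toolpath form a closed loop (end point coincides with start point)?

no

Start point (G0): (-10.00, 0.00). End point (last G1): the path does not return to the start — open.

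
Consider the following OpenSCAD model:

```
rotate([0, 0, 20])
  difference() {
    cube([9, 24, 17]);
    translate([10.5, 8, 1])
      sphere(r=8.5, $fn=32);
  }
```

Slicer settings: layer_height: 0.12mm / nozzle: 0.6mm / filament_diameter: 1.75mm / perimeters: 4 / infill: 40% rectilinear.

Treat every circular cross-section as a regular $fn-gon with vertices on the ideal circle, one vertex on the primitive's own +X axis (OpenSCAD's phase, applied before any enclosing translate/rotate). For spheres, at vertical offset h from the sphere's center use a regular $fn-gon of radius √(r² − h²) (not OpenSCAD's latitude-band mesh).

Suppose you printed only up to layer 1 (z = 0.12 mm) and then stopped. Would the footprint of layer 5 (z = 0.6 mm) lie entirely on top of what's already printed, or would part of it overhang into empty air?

Compare the two slices. At z = 0.12: the cube (footprint 9×24) is included at this height (area 216.00 mm²); the sphere at (10.5, 8): section is a regular 32-gon, circumradius = √(r²−h²) = √(8.5²−0.88²) = 8.454 (area = (32/2)·8.454²·sin(360°/32) = 223.11 mm²); Taking the first minus the rest: starting from the 9×24 cube (216.00 mm²), the r=8.5 sphere at (10.5, 8) partially overlaps it — only the 86.23 mm² overlap (of its 223.11 mm²) is removed, clipping the outline — area = 129.77 mm²; (whole slice rotated 20° about Z — lengths, areas and connectivity unchanged). At z = 0.6: the 9×24 cube contributes its full rectangle (area 216.00 mm²); the r=8.5 sphere at (10.5, 8) contributes a regular 32-gon of circumradius √(8.5²−0.4²) = 8.491 (area = (32/2)·8.491²·sin(360°/32) = 225.02 mm²); Taking the first minus the rest: starting from the 9×24 cube (216.00 mm²), the r=8.5 sphere at (10.5, 8) partially overlaps it — only the 87.03 mm² overlap (of its 225.02 mm²) is removed, clipping the outline — area = 128.97 mm²; (whole slice rotated 20° about Z — lengths, areas and connectivity unchanged). Checking containment: the cross-section at z = 0.6 is a subset of the cross-section at z = 0.12.

entirely on top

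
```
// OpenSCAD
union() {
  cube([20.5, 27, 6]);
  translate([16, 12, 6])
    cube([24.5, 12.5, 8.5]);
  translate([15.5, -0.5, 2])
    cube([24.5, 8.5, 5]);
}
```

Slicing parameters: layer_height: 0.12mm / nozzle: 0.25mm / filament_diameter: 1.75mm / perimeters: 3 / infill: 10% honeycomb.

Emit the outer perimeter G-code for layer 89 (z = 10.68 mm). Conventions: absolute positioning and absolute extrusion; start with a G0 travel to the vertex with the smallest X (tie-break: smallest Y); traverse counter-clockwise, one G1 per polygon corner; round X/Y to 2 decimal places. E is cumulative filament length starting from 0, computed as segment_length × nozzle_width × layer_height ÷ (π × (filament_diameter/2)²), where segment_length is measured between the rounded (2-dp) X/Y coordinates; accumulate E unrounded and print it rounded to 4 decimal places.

At z = 10.68 mm: the cube does not reach this height (z outside [0, 6]); the 24.5×12.5 cube at (16, 12) contributes its full rectangle; the cube at (15.5, -0.5) is absent (z outside [2, 7]); Merging all regions: only the 24.5×12.5 cube at (16, 12) is present, so the union is just that shape — 1 connected region. The outline is a single polygon with 4 vertices. Extrusion per mm of travel: 0.25 × 0.12 / (π × 0.875²) = 0.012473. Accumulating E over each segment gives final E = 0.9230.

G0 X16.00 Y12.00 Z10.68
G1 X40.50 Y12.00 E0.3056
G1 X40.50 Y24.50 E0.4615
G1 X16.00 Y24.50 E0.7671
G1 X16.00 Y12.00 E0.9230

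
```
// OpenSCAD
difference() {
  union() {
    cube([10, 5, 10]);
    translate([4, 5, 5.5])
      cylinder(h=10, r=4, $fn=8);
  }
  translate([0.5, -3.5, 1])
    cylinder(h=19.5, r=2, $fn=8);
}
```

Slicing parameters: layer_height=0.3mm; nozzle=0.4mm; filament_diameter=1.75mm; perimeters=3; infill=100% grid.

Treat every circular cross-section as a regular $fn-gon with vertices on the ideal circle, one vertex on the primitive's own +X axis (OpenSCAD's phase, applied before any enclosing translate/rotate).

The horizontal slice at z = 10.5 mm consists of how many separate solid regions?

At z = 10.5 mm: the cube does not reach this height (z outside [0, 10]); the r=4 cylinder at (4, 5) gives a regular 8-gon of circumradius 4 (constant along its height); Combining (union): only the r=4 cylinder at (4, 5) is present, so the union is just that shape — 1 connected region; the r=2 cylinder at (0.5, -3.5) contributes a regular 8-gon of circumradius 2; Taking the first minus the rest: starting from the result so far, the r=2 cylinder at (0.5, -3.5) misses the remaining region (no effect) — 1 connected region. The result has 1 disconnected region.

1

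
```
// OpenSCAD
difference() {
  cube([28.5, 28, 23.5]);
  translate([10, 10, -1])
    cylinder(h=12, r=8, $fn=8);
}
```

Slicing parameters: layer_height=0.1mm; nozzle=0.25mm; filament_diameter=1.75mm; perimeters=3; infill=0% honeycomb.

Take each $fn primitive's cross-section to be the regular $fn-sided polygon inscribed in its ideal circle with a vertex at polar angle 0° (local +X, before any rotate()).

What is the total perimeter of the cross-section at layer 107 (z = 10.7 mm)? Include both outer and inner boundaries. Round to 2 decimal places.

161.98 mm

At z = 10.7 mm: the cube (footprint 28.5×28) is included at this height (perimeter 113.00 mm); the cylinder at (10, 10): section is a regular 8-gon, circumradius r=8 (perimeter = 2·8·8.000·sin(180°/8) = 48.98 mm); After the difference (first − rest): starting from the 28.5×28 cube, the r=8 cylinder at (10, 10) lies wholly inside it (removes its full 181.02 mm² and its 48.98 mm outline becomes a hole wall) — boundary (outer + 1 inner loop) = 161.98 mm. Overall, the cross-section is one region with 1 hole. Total boundary length (outer + inner) = 161.98 mm.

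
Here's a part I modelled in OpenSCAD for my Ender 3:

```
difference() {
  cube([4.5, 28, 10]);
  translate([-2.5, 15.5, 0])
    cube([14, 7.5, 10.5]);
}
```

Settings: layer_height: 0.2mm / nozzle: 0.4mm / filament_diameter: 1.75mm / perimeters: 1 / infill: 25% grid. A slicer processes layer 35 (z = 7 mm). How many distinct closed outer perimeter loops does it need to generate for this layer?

2

At z = 7 mm: the 4.5×28 cube contributes its full rectangle; the cube at (-2.5, 15.5) is present — its section is the full 14×7.5 rectangle; Taking the first minus the rest: starting from the 4.5×28 cube, the 14×7.5 cube at (-2.5, 15.5) partially overlaps it — only the 33.75 mm² overlap (of its 105.00 mm²) is removed, clipping the outline — 2 connected regions. The result has 2 disconnected regions.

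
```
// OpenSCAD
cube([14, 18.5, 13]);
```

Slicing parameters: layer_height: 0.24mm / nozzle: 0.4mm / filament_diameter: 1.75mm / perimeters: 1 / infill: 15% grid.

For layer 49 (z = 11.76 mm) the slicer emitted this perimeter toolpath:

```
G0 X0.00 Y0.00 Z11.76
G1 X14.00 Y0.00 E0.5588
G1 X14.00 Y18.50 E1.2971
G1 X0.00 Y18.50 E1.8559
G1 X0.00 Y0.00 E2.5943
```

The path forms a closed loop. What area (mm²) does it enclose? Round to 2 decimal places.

Apply the shoelace formula to the sequence of (X, Y) vertices; enclosed area = 259.00 mm².

259.00 mm²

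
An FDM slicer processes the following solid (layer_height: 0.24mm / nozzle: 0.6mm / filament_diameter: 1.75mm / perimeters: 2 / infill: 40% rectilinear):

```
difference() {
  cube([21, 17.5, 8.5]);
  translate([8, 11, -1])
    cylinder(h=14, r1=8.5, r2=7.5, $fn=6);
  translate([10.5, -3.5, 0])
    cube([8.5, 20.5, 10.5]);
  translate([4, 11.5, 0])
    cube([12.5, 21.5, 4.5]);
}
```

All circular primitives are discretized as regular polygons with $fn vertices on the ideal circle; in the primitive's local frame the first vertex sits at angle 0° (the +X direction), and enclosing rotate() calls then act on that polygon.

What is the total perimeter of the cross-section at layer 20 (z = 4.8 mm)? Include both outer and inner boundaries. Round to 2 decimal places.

109.28 mm

At z = 4.8 mm: the 21×17.5 cube contributes its full rectangle (perimeter 77.00 mm); the cone at (8, 11): at t=0.414 of its height the radius interpolates to r₁+(r₂−r₁)t = 8.086, giving a regular 6-gon of that circumradius (perimeter = 2·6·8.086·sin(180°/6) = 48.51 mm); the 8.5×20.5 cube at (10.5, -3.5) contributes its full rectangle (perimeter 58.00 mm); the cube at (4, 11.5) is absent (z outside [0, 4.5]); After the difference (first − rest): starting from the 21×17.5 cube, the cone at (8, 11) partially overlaps it — only the 165.64 mm² overlap (of its 169.86 mm²) is removed, clipping the outline; the 8.5×20.5 cube at (10.5, -3.5) partially overlaps it — only the 96.42 mm² overlap (of its 174.25 mm²) is removed, clipping the outline — boundary = 109.28 mm. Overall, the cross-section has 3 separate islands. Total boundary length (outer) = 109.28 mm.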